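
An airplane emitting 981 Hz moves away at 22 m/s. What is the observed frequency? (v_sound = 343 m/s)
f_obs = f·v/(v + v_s) = 921.9 Hz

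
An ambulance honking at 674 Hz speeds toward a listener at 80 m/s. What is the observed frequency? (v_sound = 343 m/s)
f_obs = f·v/(v − v_s) = 879 Hz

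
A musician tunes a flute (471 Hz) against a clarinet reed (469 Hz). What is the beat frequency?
2 Hz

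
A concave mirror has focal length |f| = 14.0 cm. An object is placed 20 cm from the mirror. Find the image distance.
f = +14.0 cm (concave); 1/di = 1/f − 1/do → di = 46.67 cm (real image, in front of mirror)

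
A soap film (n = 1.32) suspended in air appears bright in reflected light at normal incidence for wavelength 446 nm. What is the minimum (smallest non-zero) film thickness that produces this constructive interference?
2nt = (m − ½)λ with m = 1 → t = (m − ½)λ/(2n) = 84.47 nm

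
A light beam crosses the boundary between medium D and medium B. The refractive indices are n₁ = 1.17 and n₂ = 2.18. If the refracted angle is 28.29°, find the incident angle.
sin θ₁ = (n₂/n₁)·sin θ₂ → θ₁ = 62.01°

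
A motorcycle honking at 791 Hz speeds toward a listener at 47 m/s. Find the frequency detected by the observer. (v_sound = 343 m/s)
f_obs = f·v/(v − v_s) = 916.6 Hz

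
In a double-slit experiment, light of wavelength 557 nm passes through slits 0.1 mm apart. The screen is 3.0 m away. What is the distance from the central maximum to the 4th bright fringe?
y = mλL/d = 66.84 mm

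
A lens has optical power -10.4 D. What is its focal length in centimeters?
f = 1/P = -9.615 cm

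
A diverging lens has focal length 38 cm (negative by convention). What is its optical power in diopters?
P = 1/f = -2.632 D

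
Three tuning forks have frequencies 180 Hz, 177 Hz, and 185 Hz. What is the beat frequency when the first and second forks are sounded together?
3 Hz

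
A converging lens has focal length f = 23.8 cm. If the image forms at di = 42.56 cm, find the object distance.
1/do = 1/f − 1/di → do = 53.99 cm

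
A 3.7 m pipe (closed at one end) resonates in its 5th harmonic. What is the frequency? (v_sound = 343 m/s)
fₙ = nv/(4L) = 115.9 Hz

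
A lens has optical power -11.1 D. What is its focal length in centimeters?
f = 1/P = -9.009 cm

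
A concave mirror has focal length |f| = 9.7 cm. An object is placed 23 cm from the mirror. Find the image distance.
f = +9.7 cm (concave); 1/di = 1/f − 1/do → di = 16.77 cm (real image, in front of mirror)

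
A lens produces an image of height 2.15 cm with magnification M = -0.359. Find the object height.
ho = |hi|/|M| = 5.989 cm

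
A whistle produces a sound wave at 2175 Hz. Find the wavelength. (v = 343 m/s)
λ = v/f = 0.1577 m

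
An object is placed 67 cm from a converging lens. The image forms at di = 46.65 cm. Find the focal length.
1/f = 1/do + 1/di → f = 27.5 cm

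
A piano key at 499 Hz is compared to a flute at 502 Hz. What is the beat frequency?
3 Hz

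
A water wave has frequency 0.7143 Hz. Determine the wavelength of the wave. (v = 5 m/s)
λ = v/f = 7 m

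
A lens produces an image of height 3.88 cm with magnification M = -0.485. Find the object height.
ho = |hi|/|M| = 8 cm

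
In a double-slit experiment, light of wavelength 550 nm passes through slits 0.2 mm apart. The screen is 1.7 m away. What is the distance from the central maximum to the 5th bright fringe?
y = mλL/d = 23.38 mm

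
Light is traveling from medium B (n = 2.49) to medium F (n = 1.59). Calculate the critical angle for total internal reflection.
θc = arcsin(n₂/n₁) = 39.68°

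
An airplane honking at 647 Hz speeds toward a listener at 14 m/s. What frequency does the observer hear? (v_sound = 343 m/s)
f_obs = f·v/(v − v_s) = 674.5 Hz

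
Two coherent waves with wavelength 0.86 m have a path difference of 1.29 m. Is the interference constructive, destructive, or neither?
destructive — path difference = 1.5λ, an odd multiple of λ/2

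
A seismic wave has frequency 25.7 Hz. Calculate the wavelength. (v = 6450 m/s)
λ = v/f = 251 m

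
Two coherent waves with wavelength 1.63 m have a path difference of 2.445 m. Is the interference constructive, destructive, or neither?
destructive — path difference = 1.5λ, an odd multiple of λ/2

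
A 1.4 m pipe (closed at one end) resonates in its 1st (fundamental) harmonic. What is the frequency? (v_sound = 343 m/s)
fₙ = nv/(4L) = 61.25 Hz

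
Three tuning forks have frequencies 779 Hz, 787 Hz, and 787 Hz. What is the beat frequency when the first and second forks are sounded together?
8 Hz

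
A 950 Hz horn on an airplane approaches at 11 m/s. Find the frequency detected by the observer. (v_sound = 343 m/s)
f_obs = f·v/(v − v_s) = 981.5 Hz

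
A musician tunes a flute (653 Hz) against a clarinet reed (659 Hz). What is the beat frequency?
6 Hz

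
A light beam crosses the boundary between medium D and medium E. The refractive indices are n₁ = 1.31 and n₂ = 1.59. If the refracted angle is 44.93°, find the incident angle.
sin θ₁ = (n₂/n₁)·sin θ₂ → θ₁ = 59°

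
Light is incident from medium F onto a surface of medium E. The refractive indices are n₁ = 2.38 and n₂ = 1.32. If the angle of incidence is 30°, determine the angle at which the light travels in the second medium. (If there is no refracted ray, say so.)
sin θ₂ = (n₁/n₂)·sin θ₁ = 0.9015 → θ₂ = 64.36°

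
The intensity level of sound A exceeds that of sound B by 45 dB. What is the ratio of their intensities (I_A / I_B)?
I_A/I_B = 10^(Δβ/10) = 31620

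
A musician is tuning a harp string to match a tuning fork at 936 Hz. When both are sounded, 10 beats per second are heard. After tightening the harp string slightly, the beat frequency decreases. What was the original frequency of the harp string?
926 Hz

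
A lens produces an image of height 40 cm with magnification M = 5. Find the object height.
ho = |hi|/|M| = 8 cm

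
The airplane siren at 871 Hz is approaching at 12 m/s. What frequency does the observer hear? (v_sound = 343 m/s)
f_obs = f·v/(v − v_s) = 902.6 Hz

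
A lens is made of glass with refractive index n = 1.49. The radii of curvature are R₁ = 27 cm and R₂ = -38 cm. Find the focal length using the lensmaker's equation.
1/f = (n − 1)(1/R₁ − 1/R₂) → f = 32.21 cm (converging lens)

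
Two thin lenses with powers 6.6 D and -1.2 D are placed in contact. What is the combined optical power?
P_total = P₁ + P₂ = 5.4 D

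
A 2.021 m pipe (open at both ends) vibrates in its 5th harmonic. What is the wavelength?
λₙ = 2L/n = 0.8084 m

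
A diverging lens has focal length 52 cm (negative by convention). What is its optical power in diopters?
P = 1/f = -1.923 D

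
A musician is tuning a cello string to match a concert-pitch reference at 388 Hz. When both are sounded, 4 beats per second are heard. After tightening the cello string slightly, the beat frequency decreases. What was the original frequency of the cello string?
384 Hz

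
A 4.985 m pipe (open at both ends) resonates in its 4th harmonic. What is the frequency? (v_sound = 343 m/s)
fₙ = nv/(2L) = 137.6 Hz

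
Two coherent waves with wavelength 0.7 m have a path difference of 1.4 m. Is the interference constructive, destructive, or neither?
constructive — path difference = 2λ, a whole number of wavelengths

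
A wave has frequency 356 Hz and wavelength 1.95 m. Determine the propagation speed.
v = fλ = 694.2 m/s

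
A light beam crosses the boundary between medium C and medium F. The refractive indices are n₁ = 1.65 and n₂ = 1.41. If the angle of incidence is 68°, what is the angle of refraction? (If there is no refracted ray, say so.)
sin θ₂ = (n₁/n₂)·sin θ₁ = 1.085 > 1, so there is no refracted ray — the light undergoes total internal reflection.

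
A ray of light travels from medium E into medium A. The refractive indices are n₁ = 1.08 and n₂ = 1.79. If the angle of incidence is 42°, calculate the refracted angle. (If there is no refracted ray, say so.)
sin θ₂ = (n₁/n₂)·sin θ₁ = 0.4037 → θ₂ = 23.81°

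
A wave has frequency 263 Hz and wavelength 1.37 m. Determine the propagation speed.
v = fλ = 360.3 m/s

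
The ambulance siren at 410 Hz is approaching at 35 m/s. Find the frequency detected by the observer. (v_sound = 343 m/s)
f_obs = f·v/(v − v_s) = 456.6 Hz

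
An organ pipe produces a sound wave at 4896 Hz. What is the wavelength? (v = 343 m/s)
λ = v/f = 0.07006 m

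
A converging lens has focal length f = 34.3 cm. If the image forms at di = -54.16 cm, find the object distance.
1/do = 1/f − 1/di → do = 21 cm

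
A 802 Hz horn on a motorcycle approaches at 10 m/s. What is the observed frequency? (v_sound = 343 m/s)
f_obs = f·v/(v − v_s) = 826.1 Hz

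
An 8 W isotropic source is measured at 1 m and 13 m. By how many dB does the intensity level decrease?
Δβ = 20·log₁₀(r₂/r₁) = 22.28 dB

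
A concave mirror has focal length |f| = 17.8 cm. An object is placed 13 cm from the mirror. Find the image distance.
f = +17.8 cm (concave); 1/di = 1/f − 1/do → di = -48.21 cm (virtual image, behind mirror)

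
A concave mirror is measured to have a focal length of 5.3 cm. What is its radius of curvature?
R = 2|f| = 10.6 cm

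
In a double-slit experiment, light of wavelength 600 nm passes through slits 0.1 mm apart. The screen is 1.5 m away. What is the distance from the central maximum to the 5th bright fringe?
y = mλL/d = 45 mm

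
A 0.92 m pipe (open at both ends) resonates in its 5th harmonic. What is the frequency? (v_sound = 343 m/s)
fₙ = nv/(2L) = 932.1 Hz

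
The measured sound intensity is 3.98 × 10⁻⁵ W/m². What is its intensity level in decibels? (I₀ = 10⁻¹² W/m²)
β = 10·log₁₀(I/I₀) = 76 dB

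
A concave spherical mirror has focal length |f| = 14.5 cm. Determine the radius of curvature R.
R = 2|f| = 29 cm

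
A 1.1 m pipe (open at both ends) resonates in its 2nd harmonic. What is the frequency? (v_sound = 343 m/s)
fₙ = nv/(2L) = 311.8 Hz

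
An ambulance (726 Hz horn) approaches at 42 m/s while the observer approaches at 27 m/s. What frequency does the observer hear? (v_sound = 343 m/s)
f_obs = f·(v + v_o)/(v − v_s) = 892.4 Hz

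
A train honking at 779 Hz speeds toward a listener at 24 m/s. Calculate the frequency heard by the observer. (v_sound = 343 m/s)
f_obs = f·v/(v − v_s) = 837.6 Hz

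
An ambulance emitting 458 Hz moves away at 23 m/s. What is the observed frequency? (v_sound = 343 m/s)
f_obs = f·v/(v + v_s) = 429.2 Hz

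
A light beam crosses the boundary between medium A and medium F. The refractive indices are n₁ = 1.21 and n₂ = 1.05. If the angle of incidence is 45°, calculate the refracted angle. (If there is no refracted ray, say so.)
sin θ₂ = (n₁/n₂)·sin θ₁ = 0.8149 → θ₂ = 54.57°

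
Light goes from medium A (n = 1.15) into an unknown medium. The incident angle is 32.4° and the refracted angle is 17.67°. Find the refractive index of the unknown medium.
n₂ = n₁·sin θ₁ / sin θ₂ = 2.03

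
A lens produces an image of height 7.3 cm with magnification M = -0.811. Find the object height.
ho = |hi|/|M| = 9.001 cm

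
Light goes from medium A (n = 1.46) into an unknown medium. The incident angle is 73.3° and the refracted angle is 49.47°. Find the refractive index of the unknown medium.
n₂ = n₁·sin θ₁ / sin θ₂ = 1.84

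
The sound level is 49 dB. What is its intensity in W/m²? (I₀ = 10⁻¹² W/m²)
I = I₀·10^(β/10) = 7.94 × 10⁻⁸ W/m²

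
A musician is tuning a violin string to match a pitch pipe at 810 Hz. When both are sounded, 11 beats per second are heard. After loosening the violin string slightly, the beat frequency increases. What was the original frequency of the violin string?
799 Hz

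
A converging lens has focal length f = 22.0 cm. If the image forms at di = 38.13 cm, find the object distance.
1/do = 1/f − 1/di → do = 52.01 cm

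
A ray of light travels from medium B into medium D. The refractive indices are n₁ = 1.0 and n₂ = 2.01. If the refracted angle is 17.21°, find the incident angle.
sin θ₁ = (n₂/n₁)·sin θ₂ → θ₁ = 36.49°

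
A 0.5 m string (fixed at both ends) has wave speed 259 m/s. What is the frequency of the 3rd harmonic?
fₙ = nv/(2L) = 777 Hz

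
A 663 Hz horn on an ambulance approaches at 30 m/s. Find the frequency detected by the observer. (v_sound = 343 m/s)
f_obs = f·v/(v − v_s) = 726.5 Hz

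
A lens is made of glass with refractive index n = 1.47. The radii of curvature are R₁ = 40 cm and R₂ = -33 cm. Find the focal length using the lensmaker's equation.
1/f = (n − 1)(1/R₁ − 1/R₂) → f = 38.47 cm (converging lens)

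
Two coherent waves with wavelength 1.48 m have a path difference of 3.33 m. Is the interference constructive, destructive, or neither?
neither (partial) — path difference = 2.25λ, neither a whole number of wavelengths nor an odd multiple of λ/2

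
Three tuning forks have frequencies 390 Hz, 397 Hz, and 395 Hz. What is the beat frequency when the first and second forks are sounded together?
7 Hz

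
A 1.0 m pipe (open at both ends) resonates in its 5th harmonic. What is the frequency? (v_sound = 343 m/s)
fₙ = nv/(2L) = 857.5 Hz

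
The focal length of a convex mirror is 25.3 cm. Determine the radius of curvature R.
R = 2|f| = 50.6 cm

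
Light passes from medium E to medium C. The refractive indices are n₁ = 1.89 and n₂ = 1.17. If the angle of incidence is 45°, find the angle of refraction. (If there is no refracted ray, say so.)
sin θ₂ = (n₁/n₂)·sin θ₁ = 1.142 > 1, so there is no refracted ray — the light undergoes total internal reflection.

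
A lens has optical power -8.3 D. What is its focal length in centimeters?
f = 1/P = -12.05 cm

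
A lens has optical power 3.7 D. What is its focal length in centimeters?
f = 1/P = 27.03 cm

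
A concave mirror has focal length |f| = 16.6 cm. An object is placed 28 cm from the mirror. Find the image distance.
f = +16.6 cm (concave); 1/di = 1/f − 1/do → di = 40.77 cm (real image, in front of mirror)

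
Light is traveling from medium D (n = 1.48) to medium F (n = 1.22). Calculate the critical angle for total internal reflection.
θc = arcsin(n₂/n₁) = 55.52°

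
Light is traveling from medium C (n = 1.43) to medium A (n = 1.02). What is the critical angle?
θc = arcsin(n₂/n₁) = 45.5°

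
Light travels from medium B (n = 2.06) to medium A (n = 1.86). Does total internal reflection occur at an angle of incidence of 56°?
θc = arcsin(n₂/n₁) = 64.54°; 56° < θc, so no — the ray refracts.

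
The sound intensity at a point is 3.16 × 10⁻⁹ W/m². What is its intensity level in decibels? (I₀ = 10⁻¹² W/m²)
β = 10·log₁₀(I/I₀) = 35 dB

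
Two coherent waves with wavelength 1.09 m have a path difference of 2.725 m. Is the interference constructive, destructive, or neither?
destructive — path difference = 2.5λ, an odd multiple of λ/2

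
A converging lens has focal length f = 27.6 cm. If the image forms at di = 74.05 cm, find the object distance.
1/do = 1/f − 1/di → do = 44 cm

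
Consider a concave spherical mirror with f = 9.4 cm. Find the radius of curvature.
R = 2|f| = 18.8 cm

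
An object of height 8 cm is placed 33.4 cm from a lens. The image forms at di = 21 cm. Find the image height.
hi = (-di/do) × ho = -5.03 cm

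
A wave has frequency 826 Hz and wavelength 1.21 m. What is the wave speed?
v = fλ = 999.5 m/s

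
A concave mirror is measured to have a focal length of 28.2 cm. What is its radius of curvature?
R = 2|f| = 56.4 cm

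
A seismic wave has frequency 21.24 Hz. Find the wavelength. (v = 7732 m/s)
λ = v/f = 364 m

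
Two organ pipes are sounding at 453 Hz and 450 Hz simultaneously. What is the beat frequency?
3 Hz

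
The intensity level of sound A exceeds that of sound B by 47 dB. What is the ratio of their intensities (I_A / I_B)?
I_A/I_B = 10^(Δβ/10) = 50120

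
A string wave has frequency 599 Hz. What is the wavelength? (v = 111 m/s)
λ = v/f = 0.1853 m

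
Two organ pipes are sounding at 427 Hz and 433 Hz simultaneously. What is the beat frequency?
6 Hz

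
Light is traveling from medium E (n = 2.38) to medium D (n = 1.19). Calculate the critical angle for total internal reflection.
θc = arcsin(n₂/n₁) = 30°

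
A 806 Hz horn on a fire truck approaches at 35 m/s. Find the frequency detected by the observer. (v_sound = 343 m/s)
f_obs = f·v/(v − v_s) = 897.6 Hz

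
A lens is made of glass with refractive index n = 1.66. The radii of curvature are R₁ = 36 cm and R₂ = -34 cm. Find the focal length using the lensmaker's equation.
1/f = (n − 1)(1/R₁ − 1/R₂) → f = 26.49 cm (converging lens)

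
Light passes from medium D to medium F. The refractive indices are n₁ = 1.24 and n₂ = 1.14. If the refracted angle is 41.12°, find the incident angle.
sin θ₁ = (n₂/n₁)·sin θ₂ → θ₁ = 37.2°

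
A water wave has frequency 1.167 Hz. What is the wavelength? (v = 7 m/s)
λ = v/f = 5.998 m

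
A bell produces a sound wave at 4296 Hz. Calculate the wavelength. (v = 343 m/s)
λ = v/f = 0.07984 m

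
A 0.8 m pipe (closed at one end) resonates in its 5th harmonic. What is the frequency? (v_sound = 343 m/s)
fₙ = nv/(4L) = 535.9 Hz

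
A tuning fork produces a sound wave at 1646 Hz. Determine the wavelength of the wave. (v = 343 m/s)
λ = v/f = 0.2084 m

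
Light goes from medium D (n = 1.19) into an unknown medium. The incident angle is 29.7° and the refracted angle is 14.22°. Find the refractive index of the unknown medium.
n₂ = n₁·sin θ₁ / sin θ₂ = 2.4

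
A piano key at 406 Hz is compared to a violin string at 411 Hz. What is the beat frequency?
5 Hz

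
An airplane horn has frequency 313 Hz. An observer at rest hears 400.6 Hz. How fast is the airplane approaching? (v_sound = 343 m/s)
v_s = v·(1 − f/f_obs) = 75 m/s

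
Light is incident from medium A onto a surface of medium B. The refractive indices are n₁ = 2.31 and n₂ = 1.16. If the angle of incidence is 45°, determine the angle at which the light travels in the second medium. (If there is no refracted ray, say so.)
sin θ₂ = (n₁/n₂)·sin θ₁ = 1.408 > 1, so there is no refracted ray — the light undergoes total internal reflection.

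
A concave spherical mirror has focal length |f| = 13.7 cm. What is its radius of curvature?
R = 2|f| = 27.4 cm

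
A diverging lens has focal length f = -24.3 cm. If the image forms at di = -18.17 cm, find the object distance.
1/do = 1/f − 1/di → do = 72.03 cm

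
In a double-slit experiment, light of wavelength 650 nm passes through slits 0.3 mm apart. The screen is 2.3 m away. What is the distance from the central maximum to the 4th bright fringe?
y = mλL/d = 19.93 mm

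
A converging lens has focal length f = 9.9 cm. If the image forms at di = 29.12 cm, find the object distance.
1/do = 1/f − 1/di → do = 15 cm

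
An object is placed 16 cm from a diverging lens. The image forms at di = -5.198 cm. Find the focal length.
1/f = 1/do + 1/di → f = -7.699 cm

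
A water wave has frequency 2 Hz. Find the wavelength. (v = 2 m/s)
λ = v/f = 1 m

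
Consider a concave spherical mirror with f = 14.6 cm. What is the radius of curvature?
R = 2|f| = 29.2 cm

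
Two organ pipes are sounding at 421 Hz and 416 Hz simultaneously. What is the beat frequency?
5 Hz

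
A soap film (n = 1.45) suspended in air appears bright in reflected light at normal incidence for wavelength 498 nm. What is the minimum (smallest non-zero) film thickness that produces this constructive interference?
2nt = (m − ½)λ with m = 1 → t = (m − ½)λ/(2n) = 85.86 nm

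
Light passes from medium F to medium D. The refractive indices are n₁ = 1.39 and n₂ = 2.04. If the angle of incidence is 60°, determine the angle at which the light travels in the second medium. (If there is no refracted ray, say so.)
sin θ₂ = (n₁/n₂)·sin θ₁ = 0.5901 → θ₂ = 36.16°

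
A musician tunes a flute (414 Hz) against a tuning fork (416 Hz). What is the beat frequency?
2 Hz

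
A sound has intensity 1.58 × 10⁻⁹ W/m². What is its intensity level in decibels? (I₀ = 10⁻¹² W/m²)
β = 10·log₁₀(I/I₀) = 31.99 dB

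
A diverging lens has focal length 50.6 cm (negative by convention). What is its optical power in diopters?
P = 1/f = -1.976 D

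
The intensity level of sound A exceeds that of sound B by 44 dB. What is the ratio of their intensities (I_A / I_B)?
I_A/I_B = 10^(Δβ/10) = 25120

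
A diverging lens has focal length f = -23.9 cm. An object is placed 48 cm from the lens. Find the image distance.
1/di = 1/f − 1/do → di = -15.96 cm (virtual image)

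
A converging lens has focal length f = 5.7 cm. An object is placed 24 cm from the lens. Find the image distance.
1/di = 1/f − 1/do → di = 7.475 cm (real image)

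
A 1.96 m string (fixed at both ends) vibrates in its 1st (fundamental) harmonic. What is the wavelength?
λₙ = 2L/n = 3.92 m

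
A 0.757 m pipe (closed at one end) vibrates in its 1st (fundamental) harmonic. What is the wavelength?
λₙ = 4L/n = 3.028 m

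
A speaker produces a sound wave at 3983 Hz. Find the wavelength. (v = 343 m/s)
λ = v/f = 0.08612 m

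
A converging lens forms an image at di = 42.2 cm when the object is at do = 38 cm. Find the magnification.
M = −di/do = -1.111 (inverted image)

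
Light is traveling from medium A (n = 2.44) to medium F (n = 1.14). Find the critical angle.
θc = arcsin(n₂/n₁) = 27.85°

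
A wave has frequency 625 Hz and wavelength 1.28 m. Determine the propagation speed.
v = fλ = 800 m/s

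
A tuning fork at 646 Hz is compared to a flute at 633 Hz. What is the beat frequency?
13 Hz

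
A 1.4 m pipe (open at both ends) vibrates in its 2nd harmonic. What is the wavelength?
λₙ = 2L/n = 1.4 m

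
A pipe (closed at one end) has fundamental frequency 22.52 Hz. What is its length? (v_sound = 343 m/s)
L = v/(4f₁) = 3.808 m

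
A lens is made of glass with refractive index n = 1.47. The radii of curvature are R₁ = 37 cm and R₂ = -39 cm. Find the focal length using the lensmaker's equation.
1/f = (n − 1)(1/R₁ − 1/R₂) → f = 40.4 cm (converging lens)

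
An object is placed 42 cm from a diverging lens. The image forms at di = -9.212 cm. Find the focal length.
1/f = 1/do + 1/di → f = -11.8 cm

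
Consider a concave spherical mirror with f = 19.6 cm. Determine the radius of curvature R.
R = 2|f| = 39.2 cm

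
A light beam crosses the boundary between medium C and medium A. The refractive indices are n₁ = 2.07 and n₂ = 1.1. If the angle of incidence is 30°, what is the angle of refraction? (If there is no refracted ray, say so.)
sin θ₂ = (n₁/n₂)·sin θ₁ = 0.9409 → θ₂ = 70.2°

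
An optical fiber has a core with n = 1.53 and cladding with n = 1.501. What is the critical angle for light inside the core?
θc = arcsin(n_cladding/n_core) = 78.83°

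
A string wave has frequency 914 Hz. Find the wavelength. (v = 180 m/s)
λ = v/f = 0.1969 m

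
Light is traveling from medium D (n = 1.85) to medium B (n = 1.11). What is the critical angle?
θc = arcsin(n₂/n₁) = 36.87°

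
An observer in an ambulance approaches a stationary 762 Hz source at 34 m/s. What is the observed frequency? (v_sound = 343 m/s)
f_obs = f·(v + v_o)/v = 837.5 Hz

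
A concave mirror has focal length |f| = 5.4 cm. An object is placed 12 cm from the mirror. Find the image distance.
f = +5.4 cm (concave); 1/di = 1/f − 1/do → di = 9.818 cm (real image, in front of mirror)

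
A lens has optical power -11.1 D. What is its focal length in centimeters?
f = 1/P = -9.009 cm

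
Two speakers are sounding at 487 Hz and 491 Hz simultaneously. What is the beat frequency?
4 Hz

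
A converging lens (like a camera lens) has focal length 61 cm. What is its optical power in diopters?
P = 1/f = 1.639 D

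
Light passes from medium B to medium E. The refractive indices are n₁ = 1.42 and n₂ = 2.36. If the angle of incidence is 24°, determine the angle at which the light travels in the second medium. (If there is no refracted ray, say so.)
sin θ₂ = (n₁/n₂)·sin θ₁ = 0.2447 → θ₂ = 14.17°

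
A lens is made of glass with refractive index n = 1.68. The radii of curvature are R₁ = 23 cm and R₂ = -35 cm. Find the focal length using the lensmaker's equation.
1/f = (n − 1)(1/R₁ − 1/R₂) → f = 20.41 cm (converging lens)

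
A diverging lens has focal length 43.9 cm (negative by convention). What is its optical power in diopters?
P = 1/f = -2.278 D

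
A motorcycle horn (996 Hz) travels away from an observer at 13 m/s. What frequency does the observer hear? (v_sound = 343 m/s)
f_obs = f·v/(v + v_s) = 959.6 Hz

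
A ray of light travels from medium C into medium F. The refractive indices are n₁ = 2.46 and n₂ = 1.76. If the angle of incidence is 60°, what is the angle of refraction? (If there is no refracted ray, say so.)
sin θ₂ = (n₁/n₂)·sin θ₁ = 1.21 > 1, so there is no refracted ray — the light undergoes total internal reflection.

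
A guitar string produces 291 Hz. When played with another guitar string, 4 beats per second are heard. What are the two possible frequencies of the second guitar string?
f₂ = 291 ± 4 Hz → 295 Hz or 287 Hz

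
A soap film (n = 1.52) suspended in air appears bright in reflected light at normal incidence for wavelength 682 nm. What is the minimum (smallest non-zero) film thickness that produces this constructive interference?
2nt = (m − ½)λ with m = 1 → t = (m − ½)λ/(2n) = 112.2 nm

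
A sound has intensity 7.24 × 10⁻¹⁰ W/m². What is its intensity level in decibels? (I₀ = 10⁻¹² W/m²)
β = 10·log₁₀(I/I₀) = 28.6 dB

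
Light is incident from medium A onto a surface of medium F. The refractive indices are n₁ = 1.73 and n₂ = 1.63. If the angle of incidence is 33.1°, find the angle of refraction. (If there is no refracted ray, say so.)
sin θ₂ = (n₁/n₂)·sin θ₁ = 0.5796 → θ₂ = 35.42°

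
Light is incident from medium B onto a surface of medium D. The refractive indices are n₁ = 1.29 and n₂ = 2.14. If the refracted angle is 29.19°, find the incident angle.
sin θ₁ = (n₂/n₁)·sin θ₂ → θ₁ = 54°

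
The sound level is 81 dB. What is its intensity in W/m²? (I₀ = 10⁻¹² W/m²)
I = I₀·10^(β/10) = 1.26 × 10⁻⁴ W/m²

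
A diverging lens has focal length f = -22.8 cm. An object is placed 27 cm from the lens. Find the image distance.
1/di = 1/f − 1/do → di = -12.36 cm (virtual image)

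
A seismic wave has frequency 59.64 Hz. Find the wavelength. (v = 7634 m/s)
λ = v/f = 128 m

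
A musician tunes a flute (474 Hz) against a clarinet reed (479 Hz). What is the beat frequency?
5 Hz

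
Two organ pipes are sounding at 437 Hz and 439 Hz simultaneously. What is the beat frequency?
2 Hz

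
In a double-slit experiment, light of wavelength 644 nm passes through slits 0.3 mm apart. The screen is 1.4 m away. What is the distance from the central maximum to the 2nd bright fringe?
y = mλL/d = 6.011 mm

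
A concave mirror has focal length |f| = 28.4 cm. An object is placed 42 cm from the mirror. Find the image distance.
f = +28.4 cm (concave); 1/di = 1/f − 1/do → di = 87.71 cm (real image, in front of mirror)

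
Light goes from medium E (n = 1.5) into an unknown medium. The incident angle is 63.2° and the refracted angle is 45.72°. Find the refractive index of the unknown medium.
n₂ = n₁·sin θ₁ / sin θ₂ = 1.87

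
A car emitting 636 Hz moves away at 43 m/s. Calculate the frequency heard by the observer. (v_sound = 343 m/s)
f_obs = f·v/(v + v_s) = 565.2 Hz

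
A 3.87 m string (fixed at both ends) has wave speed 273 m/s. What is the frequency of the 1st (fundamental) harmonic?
fₙ = nv/(2L) = 35.27 Hz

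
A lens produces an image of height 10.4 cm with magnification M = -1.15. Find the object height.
ho = |hi|/|M| = 9.043 cm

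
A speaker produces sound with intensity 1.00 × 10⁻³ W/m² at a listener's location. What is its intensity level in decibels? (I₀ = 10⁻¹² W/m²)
β = 10·log₁₀(I/I₀) = 90 dB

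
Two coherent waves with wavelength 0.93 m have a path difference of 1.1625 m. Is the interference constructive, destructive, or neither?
neither (partial) — path difference = 1.25λ, neither a whole number of wavelengths nor an odd multiple of λ/2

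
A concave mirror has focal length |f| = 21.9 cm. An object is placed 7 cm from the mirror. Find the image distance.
f = +21.9 cm (concave); 1/di = 1/f − 1/do → di = -10.29 cm (virtual image, behind mirror)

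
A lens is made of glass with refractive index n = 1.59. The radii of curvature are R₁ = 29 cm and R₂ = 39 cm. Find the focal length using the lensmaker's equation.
1/f = (n − 1)(1/R₁ − 1/R₂) → f = 191.7 cm (converging lens)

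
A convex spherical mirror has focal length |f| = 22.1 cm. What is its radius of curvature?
R = 2|f| = 44.2 cm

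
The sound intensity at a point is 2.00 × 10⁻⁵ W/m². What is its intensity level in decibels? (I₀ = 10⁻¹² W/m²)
β = 10·log₁₀(I/I₀) = 73.01 dB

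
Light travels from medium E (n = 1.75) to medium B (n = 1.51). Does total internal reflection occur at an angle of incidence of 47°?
θc = arcsin(n₂/n₁) = 59.64°; 47° < θc, so no — the ray refracts.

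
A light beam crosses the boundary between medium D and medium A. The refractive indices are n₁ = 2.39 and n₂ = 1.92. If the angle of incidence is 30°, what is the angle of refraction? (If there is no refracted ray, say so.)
sin θ₂ = (n₁/n₂)·sin θ₁ = 0.6224 → θ₂ = 38.49°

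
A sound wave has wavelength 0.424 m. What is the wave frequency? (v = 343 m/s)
f = v/λ = 809 Hz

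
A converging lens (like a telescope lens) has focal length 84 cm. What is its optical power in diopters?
P = 1/f = 1.19 D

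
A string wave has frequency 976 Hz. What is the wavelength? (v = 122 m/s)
λ = v/f = 0.125 m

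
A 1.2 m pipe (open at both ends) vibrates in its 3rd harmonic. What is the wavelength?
λₙ = 2L/n = 0.8 m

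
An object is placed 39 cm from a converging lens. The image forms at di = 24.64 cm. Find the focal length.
1/f = 1/do + 1/di → f = 15.1 cm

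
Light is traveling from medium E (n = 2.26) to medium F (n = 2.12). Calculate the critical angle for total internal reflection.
θc = arcsin(n₂/n₁) = 69.73°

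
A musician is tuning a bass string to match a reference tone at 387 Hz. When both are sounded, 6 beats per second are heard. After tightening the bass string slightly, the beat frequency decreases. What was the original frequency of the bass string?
381 Hz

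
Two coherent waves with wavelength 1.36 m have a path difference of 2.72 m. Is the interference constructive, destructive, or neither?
constructive — path difference = 2λ, a whole number of wavelengths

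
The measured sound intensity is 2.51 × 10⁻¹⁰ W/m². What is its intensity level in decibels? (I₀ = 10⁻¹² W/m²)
β = 10·log₁₀(I/I₀) = 24 dB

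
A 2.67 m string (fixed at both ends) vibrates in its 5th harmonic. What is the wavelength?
λₙ = 2L/n = 1.068 m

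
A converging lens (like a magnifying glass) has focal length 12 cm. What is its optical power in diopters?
P = 1/f = 8.333 D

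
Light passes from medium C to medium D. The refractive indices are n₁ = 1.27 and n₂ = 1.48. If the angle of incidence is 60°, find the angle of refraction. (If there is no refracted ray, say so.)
sin θ₂ = (n₁/n₂)·sin θ₁ = 0.7431 → θ₂ = 48°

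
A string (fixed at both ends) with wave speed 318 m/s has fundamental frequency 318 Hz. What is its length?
L = v/(2f₁) = 0.5 m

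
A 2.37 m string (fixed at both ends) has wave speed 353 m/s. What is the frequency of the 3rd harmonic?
fₙ = nv/(2L) = 223.4 Hz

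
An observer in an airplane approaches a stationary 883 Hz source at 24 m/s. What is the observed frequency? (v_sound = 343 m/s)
f_obs = f·(v + v_o)/v = 944.8 Hz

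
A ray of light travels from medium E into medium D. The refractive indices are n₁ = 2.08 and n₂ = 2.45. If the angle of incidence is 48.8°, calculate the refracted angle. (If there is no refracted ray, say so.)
sin θ₂ = (n₁/n₂)·sin θ₁ = 0.6388 → θ₂ = 39.7°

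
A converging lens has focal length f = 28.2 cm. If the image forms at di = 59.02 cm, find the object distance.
1/do = 1/f − 1/di → do = 54 cm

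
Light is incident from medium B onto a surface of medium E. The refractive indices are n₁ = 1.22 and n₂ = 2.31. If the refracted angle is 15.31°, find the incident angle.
sin θ₁ = (n₂/n₁)·sin θ₂ → θ₁ = 30°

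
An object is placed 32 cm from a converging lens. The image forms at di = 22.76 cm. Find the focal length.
1/f = 1/do + 1/di → f = 13.3 cm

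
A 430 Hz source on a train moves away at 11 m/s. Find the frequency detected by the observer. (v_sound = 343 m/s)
f_obs = f·v/(v + v_s) = 416.6 Hz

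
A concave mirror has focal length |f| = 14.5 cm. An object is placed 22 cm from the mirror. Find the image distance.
f = +14.5 cm (concave); 1/di = 1/f − 1/do → di = 42.53 cm (real image, in front of mirror)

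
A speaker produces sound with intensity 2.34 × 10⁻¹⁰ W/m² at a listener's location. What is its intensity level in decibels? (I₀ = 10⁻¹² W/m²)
β = 10·log₁₀(I/I₀) = 23.69 dB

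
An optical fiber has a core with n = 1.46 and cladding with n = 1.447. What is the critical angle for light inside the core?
θc = arcsin(n_cladding/n_core) = 82.35°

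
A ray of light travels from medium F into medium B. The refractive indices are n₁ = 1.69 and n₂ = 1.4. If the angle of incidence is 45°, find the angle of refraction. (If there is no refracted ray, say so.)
sin θ₂ = (n₁/n₂)·sin θ₁ = 0.8536 → θ₂ = 58.6°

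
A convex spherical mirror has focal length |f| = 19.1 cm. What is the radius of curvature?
R = 2|f| = 38.2 cm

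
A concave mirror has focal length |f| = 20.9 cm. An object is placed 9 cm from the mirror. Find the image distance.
f = +20.9 cm (concave); 1/di = 1/f − 1/do → di = -15.81 cm (virtual image, behind mirror)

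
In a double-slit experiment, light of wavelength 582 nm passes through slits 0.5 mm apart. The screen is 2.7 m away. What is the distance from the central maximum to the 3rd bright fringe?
y = mλL/d = 9.428 mm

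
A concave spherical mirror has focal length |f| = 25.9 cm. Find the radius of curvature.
R = 2|f| = 51.8 cm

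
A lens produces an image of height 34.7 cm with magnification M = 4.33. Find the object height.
ho = |hi|/|M| = 8.014 cm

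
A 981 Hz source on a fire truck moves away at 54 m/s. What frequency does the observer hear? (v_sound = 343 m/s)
f_obs = f·v/(v + v_s) = 847.6 Hz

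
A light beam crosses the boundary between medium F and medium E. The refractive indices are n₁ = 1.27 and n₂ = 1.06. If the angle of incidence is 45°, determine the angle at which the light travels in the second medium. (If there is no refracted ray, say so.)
sin θ₂ = (n₁/n₂)·sin θ₁ = 0.8472 → θ₂ = 57.91°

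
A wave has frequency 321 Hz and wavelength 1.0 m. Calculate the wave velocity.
v = fλ = 321 m/s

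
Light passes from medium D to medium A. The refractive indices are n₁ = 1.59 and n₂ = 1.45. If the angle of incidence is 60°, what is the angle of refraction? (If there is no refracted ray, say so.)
sin θ₂ = (n₁/n₂)·sin θ₁ = 0.9496 → θ₂ = 71.74°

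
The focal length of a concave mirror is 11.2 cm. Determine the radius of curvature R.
R = 2|f| = 22.4 cm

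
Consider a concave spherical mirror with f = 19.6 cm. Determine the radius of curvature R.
R = 2|f| = 39.2 cm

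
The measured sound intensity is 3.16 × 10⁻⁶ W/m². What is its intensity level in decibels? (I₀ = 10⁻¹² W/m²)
β = 10·log₁₀(I/I₀) = 65 dB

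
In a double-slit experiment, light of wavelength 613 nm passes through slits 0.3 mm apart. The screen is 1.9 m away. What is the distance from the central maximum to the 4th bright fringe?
y = mλL/d = 15.53 mm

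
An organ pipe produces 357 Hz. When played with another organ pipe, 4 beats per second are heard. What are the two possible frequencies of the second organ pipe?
f₂ = 357 ± 4 Hz → 361 Hz or 353 Hz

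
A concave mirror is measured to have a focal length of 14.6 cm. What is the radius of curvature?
R = 2|f| = 29.2 cm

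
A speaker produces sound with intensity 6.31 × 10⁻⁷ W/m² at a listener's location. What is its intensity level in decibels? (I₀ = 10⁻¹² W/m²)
β = 10·log₁₀(I/I₀) = 58 dB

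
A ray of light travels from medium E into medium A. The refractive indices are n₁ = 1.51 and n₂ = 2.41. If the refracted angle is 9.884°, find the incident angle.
sin θ₁ = (n₂/n₁)·sin θ₂ → θ₁ = 15.9°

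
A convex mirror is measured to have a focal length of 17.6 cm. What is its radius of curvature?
R = 2|f| = 35.2 cm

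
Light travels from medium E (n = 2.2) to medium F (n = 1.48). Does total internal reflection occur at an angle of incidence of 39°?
θc = arcsin(n₂/n₁) = 42.28°; 39° < θc, so no — the ray refracts.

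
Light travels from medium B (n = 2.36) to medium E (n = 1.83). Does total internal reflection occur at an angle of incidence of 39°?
θc = arcsin(n₂/n₁) = 50.84°; 39° < θc, so no — the ray refracts.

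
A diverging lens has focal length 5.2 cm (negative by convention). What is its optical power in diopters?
P = 1/f = -19.23 D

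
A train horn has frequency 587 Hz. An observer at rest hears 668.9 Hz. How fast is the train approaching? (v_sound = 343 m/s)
v_s = v·(1 − f/f_obs) = 42 m/s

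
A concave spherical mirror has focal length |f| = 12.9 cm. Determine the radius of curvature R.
R = 2|f| = 25.8 cm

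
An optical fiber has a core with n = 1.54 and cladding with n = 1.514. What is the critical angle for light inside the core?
θc = arcsin(n_cladding/n_core) = 79.46°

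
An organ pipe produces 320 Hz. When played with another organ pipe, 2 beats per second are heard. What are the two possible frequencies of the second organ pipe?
f₂ = 320 ± 2 Hz → 322 Hz or 318 Hz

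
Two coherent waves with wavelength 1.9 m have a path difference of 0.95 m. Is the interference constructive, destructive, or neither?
destructive — path difference = 0.5λ, an odd multiple of λ/2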